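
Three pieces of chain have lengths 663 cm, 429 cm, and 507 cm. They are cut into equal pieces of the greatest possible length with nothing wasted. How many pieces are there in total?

Piece length = gcd(663, 429, 507).
663 = 3 × 13 × 17
429 = 3 × 11 × 13
507 = 3 × 13^2
gcd(663, 429, 507) = 3 × 13 = 39.
Total pieces = 663/39 + 429/39 + 507/39 = 17 + 11 + 13 = 41.

41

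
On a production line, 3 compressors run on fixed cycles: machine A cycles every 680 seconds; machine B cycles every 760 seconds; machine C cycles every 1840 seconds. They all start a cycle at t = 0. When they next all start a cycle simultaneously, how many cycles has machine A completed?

All finish a whole number of cycles simultaneously at t = LCM of the periods.
680 = 2^3 × 5 × 17
760 = 2^3 × 5 × 19
1840 = 2^4 × 5 × 23
LCM(680, 760, 1840) = 2^4 × 5 × 17 × 19 × 23 = 594320.
Cycles for period 680: 594320 / 680 = 874.

874 cycles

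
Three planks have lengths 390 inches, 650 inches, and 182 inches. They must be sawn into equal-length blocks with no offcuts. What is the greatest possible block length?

This is the greatest common divisor of 390, 650, and 182.
390 = 2 × 3 × 5 × 13
650 = 2 × 5^2 × 13
182 = 2 × 7 × 13
gcd(390, 650, 182) = 2 × 13 = 26.

26 inches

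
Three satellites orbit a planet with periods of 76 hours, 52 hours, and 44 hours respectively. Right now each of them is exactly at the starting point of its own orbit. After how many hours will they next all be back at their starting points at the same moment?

10868 hours

They coincide at every common multiple of the periods; the first is the LCM.
76 = 2^2 × 19
52 = 2^2 × 13
44 = 2^2 × 11
LCM(76, 52, 44) = 2^2 × 11 × 13 × 19 = 10868.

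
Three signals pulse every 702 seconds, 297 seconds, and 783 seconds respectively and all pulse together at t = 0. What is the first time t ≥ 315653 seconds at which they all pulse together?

447876 seconds

Joint pulses occur at multiples of LCM(702, 297, 783).
702 = 2 × 3^3 × 13
297 = 3^3 × 11
783 = 3^3 × 29
LCM(702, 297, 783) = 2 × 3^3 × 11 × 13 × 29 = 223938.
Smallest multiple of 223938 that is ≥ 315653: ⌈315653/223938⌉ × 223938 = 2 × 223938 = 447876.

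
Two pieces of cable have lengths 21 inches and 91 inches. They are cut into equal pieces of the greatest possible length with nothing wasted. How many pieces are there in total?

Piece length = gcd(21, 91).
21 = 3 × 7
91 = 7 × 13
gcd(21, 91) = 7.
Total pieces = 21/7 + 91/7 = 3 + 13 = 16.

16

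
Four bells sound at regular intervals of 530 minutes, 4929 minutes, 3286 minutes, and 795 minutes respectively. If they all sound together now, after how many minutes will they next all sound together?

49290 minutes

We need the least common multiple of the intervals.
530 = 2 × 5 × 53
4929 = 3 × 31 × 53
3286 = 2 × 31 × 53
795 = 3 × 5 × 53
LCM(530, 4929, 3286, 795) = 2 × 3 × 5 × 31 × 53 = 49290.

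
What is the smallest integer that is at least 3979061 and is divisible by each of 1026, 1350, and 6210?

4129650

The integer must be a common multiple of 1026, 1350, and 6210, so a multiple of their LCM.
1026 = 2 × 3^3 × 19
1350 = 2 × 3^3 × 5^2
6210 = 2 × 3^3 × 5 × 23
LCM(1026, 1350, 6210) = 2 × 3^3 × 5^2 × 19 × 23 = 589950.
Smallest multiple of 589950 that is ≥ 3979061: ⌈3979061/589950⌉ × 589950 = 7 × 589950 = 4129650.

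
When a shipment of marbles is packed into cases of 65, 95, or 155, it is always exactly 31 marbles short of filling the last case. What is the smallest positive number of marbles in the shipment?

38254

Being 31 short of a full case of size k means N ≡ −31 (mod k), i.e. N + 31 is a multiple of each size.
65 = 5 × 13
95 = 5 × 19
155 = 5 × 31
LCM(65, 95, 155) = 5 × 13 × 19 × 31 = 38285.
Smallest positive N is 38285 − 31 = 38254.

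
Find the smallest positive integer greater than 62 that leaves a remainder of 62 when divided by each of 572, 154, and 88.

8070

N − 62 must be a common multiple of 572, 154, and 88.
572 = 2^2 × 11 × 13
154 = 2 × 7 × 11
88 = 2^3 × 11
LCM(572, 154, 88) = 2^3 × 7 × 11 × 13 = 8008.
Smallest N > 62 is LCM + 62 = 8008 + 62 = 8070.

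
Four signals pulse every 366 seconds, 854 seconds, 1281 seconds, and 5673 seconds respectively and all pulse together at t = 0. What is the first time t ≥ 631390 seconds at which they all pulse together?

Joint pulses occur at multiples of LCM(366, 854, 1281, 5673).
366 = 2 × 3 × 61
854 = 2 × 7 × 61
1281 = 3 × 7 × 61
5673 = 3 × 31 × 61
LCM(366, 854, 1281, 5673) = 2 × 3 × 7 × 31 × 61 = 79422.
Smallest multiple of 79422 that is ≥ 631390: ⌈631390/79422⌉ × 79422 = 8 × 79422 = 635376.

635376 seconds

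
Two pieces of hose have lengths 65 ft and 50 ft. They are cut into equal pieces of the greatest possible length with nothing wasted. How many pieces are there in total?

Piece length = gcd(65, 50).
65 = 5 × 13
50 = 2 × 5^2
gcd(65, 50) = 5.
Total pieces = 65/5 + 50/5 = 13 + 10 = 23.

23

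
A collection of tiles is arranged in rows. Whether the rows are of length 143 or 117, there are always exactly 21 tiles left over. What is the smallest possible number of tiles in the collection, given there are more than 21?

N − 21 must be a common multiple of 143 and 117.
143 = 11 × 13
117 = 3^2 × 13
LCM(143, 117) = 3^2 × 11 × 13 = 1287.
Smallest N > 21 is LCM + 21 = 1287 + 21 = 1308.

1308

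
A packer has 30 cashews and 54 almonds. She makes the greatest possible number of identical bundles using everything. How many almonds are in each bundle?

9

Number of bundles = gcd(30, 54).
30 = 2 × 3 × 5
54 = 2 × 3^3
gcd(30, 54) = 2 × 3 = 6.
almonds per bundle = 54 / 6 = 9.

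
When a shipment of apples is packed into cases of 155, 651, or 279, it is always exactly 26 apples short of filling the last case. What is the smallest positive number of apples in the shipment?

Being 26 short of a full case of size k means N ≡ −26 (mod k), i.e. N + 26 is a multiple of each size.
155 = 5 × 31
651 = 3 × 7 × 31
279 = 3^2 × 31
LCM(155, 651, 279) = 3^2 × 5 × 7 × 31 = 9765.
Smallest positive N is 9765 − 26 = 9739.

9739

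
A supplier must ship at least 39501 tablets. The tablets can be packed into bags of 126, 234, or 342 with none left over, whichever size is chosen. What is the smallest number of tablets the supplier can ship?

62244

The number of tablets must be a common multiple of 126, 234, and 342, so a multiple of their LCM.
126 = 2 × 3^2 × 7
234 = 2 × 3^2 × 13
342 = 2 × 3^2 × 19
LCM(126, 234, 342) = 2 × 3^2 × 7 × 13 × 19 = 31122.
Smallest multiple of 31122 that is ≥ 39501: ⌈39501/31122⌉ × 31122 = 2 × 31122 = 62244.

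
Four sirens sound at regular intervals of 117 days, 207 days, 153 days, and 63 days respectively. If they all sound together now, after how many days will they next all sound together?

The first simultaneous occurrence is after LCM of the individual periods.
117 = 3^2 × 13
207 = 3^2 × 23
153 = 3^2 × 17
63 = 3^2 × 7
LCM(117, 207, 153, 63) = 3^2 × 7 × 13 × 17 × 23 = 320229.

320229 days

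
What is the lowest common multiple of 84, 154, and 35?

4620

84 = 2^2 × 3 × 7
154 = 2 × 7 × 11
35 = 5 × 7
LCM(84, 154, 35) = 2^2 × 3 × 5 × 7 × 11 = 4620.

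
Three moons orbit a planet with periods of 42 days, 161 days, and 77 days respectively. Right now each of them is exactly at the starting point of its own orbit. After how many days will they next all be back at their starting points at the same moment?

They coincide at every common multiple of the periods; the first is the LCM.
42 = 2 × 3 × 7
161 = 7 × 23
77 = 7 × 11
LCM(42, 161, 77) = 2 × 3 × 7 × 11 × 23 = 10626.

10626 days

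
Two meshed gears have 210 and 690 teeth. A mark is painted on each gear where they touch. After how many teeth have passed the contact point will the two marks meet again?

They coincide at every common multiple of the periods; the first is the LCM.
210 = 2 × 3 × 5 × 7
690 = 2 × 3 × 5 × 23
LCM(210, 690) = 2 × 3 × 5 × 7 × 23 = 4830.

4830 teeth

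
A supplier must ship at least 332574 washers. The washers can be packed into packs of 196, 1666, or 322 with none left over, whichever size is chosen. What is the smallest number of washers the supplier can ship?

The number of washers must be a common multiple of 196, 1666, and 322, so a multiple of their LCM.
196 = 2^2 × 7^2
1666 = 2 × 7^2 × 17
322 = 2 × 7 × 23
LCM(196, 1666, 322) = 2^2 × 7^2 × 17 × 23 = 76636.
Smallest multiple of 76636 that is ≥ 332574: ⌈332574/76636⌉ × 76636 = 5 × 76636 = 383180.

383180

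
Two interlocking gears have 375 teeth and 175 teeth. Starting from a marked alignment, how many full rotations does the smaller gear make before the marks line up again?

They are all back at their starting positions together after one LCM of the periods.
375 = 3 × 5^3
175 = 5^2 × 7
LCM(375, 175) = 3 × 5^3 × 7 = 2625.
Rotations for period 175: 2625 / 175 = 15.

15 rotations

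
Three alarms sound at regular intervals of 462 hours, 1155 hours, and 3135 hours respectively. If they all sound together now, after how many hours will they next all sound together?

The first simultaneous occurrence is after LCM of the individual periods.
462 = 2 × 3 × 7 × 11
1155 = 3 × 5 × 7 × 11
3135 = 3 × 5 × 11 × 19
LCM(462, 1155, 3135) = 2 × 3 × 5 × 7 × 11 × 19 = 43890.

43890 hours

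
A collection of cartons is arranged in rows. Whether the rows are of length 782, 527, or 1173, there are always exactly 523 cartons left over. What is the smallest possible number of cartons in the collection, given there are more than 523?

73249

N − 523 must be a common multiple of 782, 527, and 1173.
782 = 2 × 17 × 23
527 = 17 × 31
1173 = 3 × 17 × 23
LCM(782, 527, 1173) = 2 × 3 × 17 × 23 × 31 = 72726.
Smallest N > 523 is LCM + 523 = 72726 + 523 = 73249.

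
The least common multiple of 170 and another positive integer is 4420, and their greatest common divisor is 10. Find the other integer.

gcd × lcm = product of the two integers, so the other integer is (10 × 4420) / 170 = 260.

260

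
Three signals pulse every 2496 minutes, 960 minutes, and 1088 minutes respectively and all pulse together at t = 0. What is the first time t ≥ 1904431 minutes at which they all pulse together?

1909440 minutes

Joint pulses occur at multiples of LCM(2496, 960, 1088).
2496 = 2^6 × 3 × 13
960 = 2^6 × 3 × 5
1088 = 2^6 × 17
LCM(2496, 960, 1088) = 2^6 × 3 × 5 × 13 × 17 = 212160.
Smallest multiple of 212160 that is ≥ 1904431: ⌈1904431/212160⌉ × 212160 = 9 × 212160 = 1909440.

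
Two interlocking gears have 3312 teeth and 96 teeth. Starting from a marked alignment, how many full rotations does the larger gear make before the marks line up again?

The first common completion time is the LCM of the periods.
3312 = 2^4 × 3^2 × 23
96 = 2^5 × 3
LCM(3312, 96) = 2^5 × 3^2 × 23 = 6624.
Rotations for period 3312: 6624 / 3312 = 2.

2 rotations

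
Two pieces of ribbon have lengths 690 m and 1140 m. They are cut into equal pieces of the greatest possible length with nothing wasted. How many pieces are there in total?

Piece length = gcd(690, 1140).
690 = 2 × 3 × 5 × 23
1140 = 2^2 × 3 × 5 × 19
gcd(690, 1140) = 2 × 3 × 5 = 30.
Total pieces = 690/30 + 1140/30 = 23 + 38 = 61.

61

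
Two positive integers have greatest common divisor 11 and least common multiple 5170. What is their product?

For any two positive integers, gcd × lcm = product = 11 × 5170 = 56870.

56870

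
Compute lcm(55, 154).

55 = 5 × 11
154 = 2 × 7 × 11
LCM(55, 154) = 2 × 5 × 7 × 11 = 770.

770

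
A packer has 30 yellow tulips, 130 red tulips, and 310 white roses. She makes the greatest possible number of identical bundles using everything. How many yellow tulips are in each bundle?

3

Number of bundles = gcd(30, 130, 310).
30 = 2 × 3 × 5
130 = 2 × 5 × 13
310 = 2 × 5 × 31
gcd(30, 130, 310) = 2 × 5 = 10.
yellow tulips per bundle = 30 / 10 = 3.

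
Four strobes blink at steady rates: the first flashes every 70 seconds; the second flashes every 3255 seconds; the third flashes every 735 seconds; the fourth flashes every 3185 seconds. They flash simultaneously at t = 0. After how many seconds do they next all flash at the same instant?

We need the least common multiple of the intervals.
70 = 2 × 5 × 7
3255 = 3 × 5 × 7 × 31
735 = 3 × 5 × 7^2
3185 = 5 × 7^2 × 13
LCM(70, 3255, 735, 3185) = 2 × 3 × 5 × 7^2 × 13 × 31 = 592410.

592410 seconds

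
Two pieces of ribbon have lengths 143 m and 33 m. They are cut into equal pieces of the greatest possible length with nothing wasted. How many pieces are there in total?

16

Piece length = gcd(143, 33).
143 = 11 × 13
33 = 3 × 11
gcd(143, 33) = 11.
Total pieces = 143/11 + 33/11 = 13 + 3 = 16.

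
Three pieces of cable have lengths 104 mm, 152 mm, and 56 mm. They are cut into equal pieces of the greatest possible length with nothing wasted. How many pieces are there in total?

39

Piece length = gcd(104, 152, 56).
104 = 2^3 × 13
152 = 2^3 × 19
56 = 2^3 × 7
gcd(104, 152, 56) = 2^3 = 8.
Total pieces = 104/8 + 152/8 + 56/8 = 13 + 19 + 7 = 39.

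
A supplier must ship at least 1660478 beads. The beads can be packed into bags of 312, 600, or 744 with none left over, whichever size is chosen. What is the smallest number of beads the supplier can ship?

1692600

The number of beads must be a common multiple of 312, 600, and 744, so a multiple of their LCM.
312 = 2^3 × 3 × 13
600 = 2^3 × 3 × 5^2
744 = 2^3 × 3 × 31
LCM(312, 600, 744) = 2^3 × 3 × 5^2 × 13 × 31 = 241800.
Smallest multiple of 241800 that is ≥ 1660478: ⌈1660478/241800⌉ × 241800 = 7 × 241800 = 1692600.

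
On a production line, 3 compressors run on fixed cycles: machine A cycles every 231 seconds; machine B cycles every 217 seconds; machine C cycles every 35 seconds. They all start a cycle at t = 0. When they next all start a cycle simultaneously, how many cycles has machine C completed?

1023 cycles

They are all back at their starting positions together after one LCM of the periods.
231 = 3 × 7 × 11
217 = 7 × 31
35 = 5 × 7
LCM(231, 217, 35) = 3 × 5 × 7 × 11 × 31 = 35805.
Cycles for period 35: 35805 / 35 = 1023.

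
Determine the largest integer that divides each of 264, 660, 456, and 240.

12

264 = 2^3 × 3 × 11
660 = 2^2 × 3 × 5 × 11
456 = 2^3 × 3 × 19
240 = 2^4 × 3 × 5
gcd(264, 660, 456, 240) = 2^2 × 3 = 12.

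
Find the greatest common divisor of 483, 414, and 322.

23

483 = 3 × 7 × 23
414 = 2 × 3^2 × 23
322 = 2 × 7 × 23
gcd(483, 414, 322) = 23.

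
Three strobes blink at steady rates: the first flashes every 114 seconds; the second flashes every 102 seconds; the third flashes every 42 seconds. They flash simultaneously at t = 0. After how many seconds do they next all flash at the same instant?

They coincide at every common multiple of the periods; the first is the LCM.
114 = 2 × 3 × 19
102 = 2 × 3 × 17
42 = 2 × 3 × 7
LCM(114, 102, 42) = 2 × 3 × 7 × 17 × 19 = 13566.

13566 seconds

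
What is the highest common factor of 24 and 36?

12

24 = 2^3 × 3
36 = 2^2 × 3^2
gcd(24, 36) = 2^2 × 3 = 12.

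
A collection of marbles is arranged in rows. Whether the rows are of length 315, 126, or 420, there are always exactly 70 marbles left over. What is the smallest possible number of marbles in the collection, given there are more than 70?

N − 70 must be a common multiple of 315, 126, and 420.
315 = 3^2 × 5 × 7
126 = 2 × 3^2 × 7
420 = 2^2 × 3 × 5 × 7
LCM(315, 126, 420) = 2^2 × 3^2 × 5 × 7 = 1260.
Smallest N > 70 is LCM + 70 = 1260 + 70 = 1330.

1330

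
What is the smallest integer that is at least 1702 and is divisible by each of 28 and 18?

1764

The integer must be a common multiple of 28 and 18, so a multiple of their LCM.
28 = 2^2 × 7
18 = 2 × 3^2
LCM(28, 18) = 2^2 × 3^2 × 7 = 252.
Smallest multiple of 252 that is ≥ 1702: ⌈1702/252⌉ × 252 = 7 × 252 = 1764.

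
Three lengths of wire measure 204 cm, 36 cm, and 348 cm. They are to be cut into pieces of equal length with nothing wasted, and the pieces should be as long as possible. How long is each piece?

The greatest length dividing all of 204, 36, and 348 is their gcd.
204 = 2^2 × 3 × 17
36 = 2^2 × 3^2
348 = 2^2 × 3 × 29
gcd(204, 36, 348) = 2^2 × 3 = 12.

12 cm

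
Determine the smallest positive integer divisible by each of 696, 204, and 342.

696 = 2^3 × 3 × 29
204 = 2^2 × 3 × 17
342 = 2 × 3^2 × 19
LCM(696, 204, 342) = 2^3 × 3^2 × 17 × 19 × 29 = 674424.

674424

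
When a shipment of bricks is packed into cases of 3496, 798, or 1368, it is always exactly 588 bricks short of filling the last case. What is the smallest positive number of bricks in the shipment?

Being 588 short of a full case of size k means N ≡ −588 (mod k), i.e. N + 588 is a multiple of each size.
3496 = 2^3 × 19 × 23
798 = 2 × 3 × 7 × 19
1368 = 2^3 × 3^2 × 19
LCM(3496, 798, 1368) = 2^3 × 3^2 × 7 × 19 × 23 = 220248.
Smallest positive N is 220248 − 588 = 219660.

219660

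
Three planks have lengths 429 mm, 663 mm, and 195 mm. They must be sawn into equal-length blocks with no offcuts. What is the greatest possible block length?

This is the greatest common divisor of 429, 663, and 195.
429 = 3 × 11 × 13
663 = 3 × 13 × 17
195 = 3 × 5 × 13
gcd(429, 663, 195) = 3 × 13 = 39.

39 mm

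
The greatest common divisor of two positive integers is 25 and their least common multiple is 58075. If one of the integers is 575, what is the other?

2525

For two integers, gcd × lcm = product, so the other is (25 × 58075) / 575 = 1451875 / 575 = 2525.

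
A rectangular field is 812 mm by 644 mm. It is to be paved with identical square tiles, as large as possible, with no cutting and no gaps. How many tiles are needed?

667

Tile side = gcd(812, 644).
812 = 2^2 × 7 × 29
644 = 2^2 × 7 × 23
gcd(812, 644) = 2^2 × 7 = 28.
Tiles: (812/28) × (644/28) = 29 × 23 = 667.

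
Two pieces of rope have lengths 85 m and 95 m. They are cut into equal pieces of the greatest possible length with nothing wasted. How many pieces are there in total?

Piece length = gcd(85, 95).
85 = 5 × 17
95 = 5 × 19
gcd(85, 95) = 5.
Total pieces = 85/5 + 95/5 = 17 + 19 = 36.

36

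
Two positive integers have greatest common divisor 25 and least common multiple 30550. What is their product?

763750

For any two positive integers, gcd × lcm = product = 25 × 30550 = 763750.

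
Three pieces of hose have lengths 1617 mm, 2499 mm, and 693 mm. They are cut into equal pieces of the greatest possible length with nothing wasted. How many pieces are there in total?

229

Piece length = gcd(1617, 2499, 693).
1617 = 3 × 7^2 × 11
2499 = 3 × 7^2 × 17
693 = 3^2 × 7 × 11
gcd(1617, 2499, 693) = 3 × 7 = 21.
Total pieces = 1617/21 + 2499/21 + 693/21 = 77 + 119 + 33 = 229.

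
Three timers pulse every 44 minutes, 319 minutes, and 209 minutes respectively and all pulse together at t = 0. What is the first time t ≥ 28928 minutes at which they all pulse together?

48488 minutes

Joint pulses occur at multiples of LCM(44, 319, 209).
44 = 2^2 × 11
319 = 11 × 29
209 = 11 × 19
LCM(44, 319, 209) = 2^2 × 11 × 19 × 29 = 24244.
Smallest multiple of 24244 that is ≥ 28928: ⌈28928/24244⌉ × 24244 = 2 × 24244 = 48488.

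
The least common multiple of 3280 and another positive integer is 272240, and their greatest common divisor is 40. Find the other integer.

gcd × lcm = product of the two integers, so the other integer is (40 × 272240) / 3280 = 3320.

3320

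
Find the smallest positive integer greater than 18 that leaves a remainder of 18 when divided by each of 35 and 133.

N − 18 must be a common multiple of 35 and 133.
35 = 5 × 7
133 = 7 × 19
LCM(35, 133) = 5 × 7 × 19 = 665.
Smallest N > 18 is LCM + 18 = 665 + 18 = 683.

683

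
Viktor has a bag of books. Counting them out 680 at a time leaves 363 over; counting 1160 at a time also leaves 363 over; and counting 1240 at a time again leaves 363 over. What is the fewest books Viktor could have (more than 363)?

611683

N − 363 must be a common multiple of 680, 1160, and 1240.
680 = 2^3 × 5 × 17
1160 = 2^3 × 5 × 29
1240 = 2^3 × 5 × 31
LCM(680, 1160, 1240) = 2^3 × 5 × 17 × 29 × 31 = 611320.
Smallest N > 363 is LCM + 363 = 611320 + 363 = 611683.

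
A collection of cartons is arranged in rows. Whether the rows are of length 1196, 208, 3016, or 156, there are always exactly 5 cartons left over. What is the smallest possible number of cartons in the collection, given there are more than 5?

N − 5 must be a common multiple of 1196, 208, 3016, and 156.
1196 = 2^2 × 13 × 23
208 = 2^4 × 13
3016 = 2^3 × 13 × 29
156 = 2^2 × 3 × 13
LCM(1196, 208, 3016, 156) = 2^4 × 3 × 13 × 23 × 29 = 416208.
Smallest N > 5 is LCM + 5 = 416208 + 5 = 416213.

416213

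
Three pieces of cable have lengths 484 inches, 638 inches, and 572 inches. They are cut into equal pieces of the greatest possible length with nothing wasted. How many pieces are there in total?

77

Piece length = gcd(484, 638, 572).
484 = 2^2 × 11^2
638 = 2 × 11 × 29
572 = 2^2 × 11 × 13
gcd(484, 638, 572) = 2 × 11 = 22.
Total pieces = 484/22 + 638/22 + 572/22 = 22 + 29 + 26 = 77.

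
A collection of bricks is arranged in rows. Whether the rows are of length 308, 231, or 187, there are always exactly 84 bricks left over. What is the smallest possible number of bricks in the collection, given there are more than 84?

N − 84 must be a common multiple of 308, 231, and 187.
308 = 2^2 × 7 × 11
231 = 3 × 7 × 11
187 = 11 × 17
LCM(308, 231, 187) = 2^2 × 3 × 7 × 11 × 17 = 15708.
Smallest N > 84 is LCM + 84 = 15708 + 84 = 15792.

15792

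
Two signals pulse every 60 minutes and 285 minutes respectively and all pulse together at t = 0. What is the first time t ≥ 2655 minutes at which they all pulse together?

3420 minutes

Joint pulses occur at multiples of LCM(60, 285).
60 = 2^2 × 3 × 5
285 = 3 × 5 × 19
LCM(60, 285) = 2^2 × 3 × 5 × 19 = 1140.
Smallest multiple of 1140 that is ≥ 2655: ⌈2655/1140⌉ × 1140 = 3 × 1140 = 3420.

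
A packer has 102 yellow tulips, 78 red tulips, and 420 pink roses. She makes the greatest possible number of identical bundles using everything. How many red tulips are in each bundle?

13

Number of bundles = gcd(102, 78, 420).
102 = 2 × 3 × 17
78 = 2 × 3 × 13
420 = 2^2 × 3 × 5 × 7
gcd(102, 78, 420) = 2 × 3 = 6.
red tulips per bundle = 78 / 6 = 13.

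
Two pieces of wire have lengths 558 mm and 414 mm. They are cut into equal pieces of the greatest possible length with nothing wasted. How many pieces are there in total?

Piece length = gcd(558, 414).
558 = 2 × 3^2 × 31
414 = 2 × 3^2 × 23
gcd(558, 414) = 2 × 3^2 = 18.
Total pieces = 558/18 + 414/18 = 31 + 23 = 54.

54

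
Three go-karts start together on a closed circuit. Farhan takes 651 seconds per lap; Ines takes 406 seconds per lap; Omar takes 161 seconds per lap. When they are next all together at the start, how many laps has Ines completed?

2139 laps

All finish a whole number of cycles simultaneously at t = LCM of the periods.
651 = 3 × 7 × 31
406 = 2 × 7 × 29
161 = 7 × 23
LCM(651, 406, 161) = 2 × 3 × 7 × 23 × 29 × 31 = 868434.
Laps for period 406: 868434 / 406 = 2139.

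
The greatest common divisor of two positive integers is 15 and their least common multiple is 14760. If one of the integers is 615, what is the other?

360

For two integers, gcd × lcm = product, so the other is (15 × 14760) / 615 = 221400 / 615 = 360.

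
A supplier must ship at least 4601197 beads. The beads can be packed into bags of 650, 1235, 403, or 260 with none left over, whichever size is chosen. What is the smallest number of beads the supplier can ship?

5359900

The number of beads must be a common multiple of 650, 1235, 403, and 260, so a multiple of their LCM.
650 = 2 × 5^2 × 13
1235 = 5 × 13 × 19
403 = 13 × 31
260 = 2^2 × 5 × 13
LCM(650, 1235, 403, 260) = 2^2 × 5^2 × 13 × 19 × 31 = 765700.
Smallest multiple of 765700 that is ≥ 4601197: ⌈4601197/765700⌉ × 765700 = 7 × 765700 = 5359900.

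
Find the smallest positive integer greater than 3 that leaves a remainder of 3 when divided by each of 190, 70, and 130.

N − 3 must be a common multiple of 190, 70, and 130.
190 = 2 × 5 × 19
70 = 2 × 5 × 7
130 = 2 × 5 × 13
LCM(190, 70, 130) = 2 × 5 × 7 × 13 × 19 = 17290.
Smallest N > 3 is LCM + 3 = 17290 + 3 = 17293.

17293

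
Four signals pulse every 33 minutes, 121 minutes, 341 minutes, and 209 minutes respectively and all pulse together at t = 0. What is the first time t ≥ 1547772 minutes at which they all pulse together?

Joint pulses occur at multiples of LCM(33, 121, 341, 209).
33 = 3 × 11
121 = 11^2
341 = 11 × 31
209 = 11 × 19
LCM(33, 121, 341, 209) = 3 × 11^2 × 19 × 31 = 213807.
Smallest multiple of 213807 that is ≥ 1547772: ⌈1547772/213807⌉ × 213807 = 8 × 213807 = 1710456.

1710456 minutes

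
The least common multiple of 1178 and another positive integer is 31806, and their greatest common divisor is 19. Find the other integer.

gcd × lcm = product of the two integers, so the other integer is (19 × 31806) / 1178 = 513.

513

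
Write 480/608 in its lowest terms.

15/19

480 = 2^5 × 3 × 5
608 = 2^5 × 19
gcd(480, 608) = 2^5 = 32.
Divide numerator and denominator by 32: 480/608 = 15/19.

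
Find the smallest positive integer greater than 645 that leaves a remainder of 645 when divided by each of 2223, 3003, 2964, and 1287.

N − 645 must be a common multiple of 2223, 3003, 2964, and 1287.
2223 = 3^2 × 13 × 19
3003 = 3 × 7 × 11 × 13
2964 = 2^2 × 3 × 13 × 19
1287 = 3^2 × 11 × 13
LCM(2223, 3003, 2964, 1287) = 2^2 × 3^2 × 7 × 11 × 13 × 19 = 684684.
Smallest N > 645 is LCM + 645 = 684684 + 645 = 685329.

685329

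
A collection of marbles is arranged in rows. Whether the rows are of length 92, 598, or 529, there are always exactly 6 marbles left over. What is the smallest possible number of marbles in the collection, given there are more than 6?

N − 6 must be a common multiple of 92, 598, and 529.
92 = 2^2 × 23
598 = 2 × 13 × 23
529 = 23^2
LCM(92, 598, 529) = 2^2 × 13 × 23^2 = 27508.
Smallest N > 6 is LCM + 6 = 27508 + 6 = 27514.

27514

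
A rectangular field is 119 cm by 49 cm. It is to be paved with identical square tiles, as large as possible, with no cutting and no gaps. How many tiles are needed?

Tile side = gcd(119, 49).
119 = 7 × 17
49 = 7^2
gcd(119, 49) = 7.
Tiles: (119/7) × (49/7) = 17 × 7 = 119.

119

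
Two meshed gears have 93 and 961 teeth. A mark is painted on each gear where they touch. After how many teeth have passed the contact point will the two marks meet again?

The first simultaneous occurrence is after LCM of the individual periods.
93 = 3 × 31
961 = 31^2
LCM(93, 961) = 3 × 31^2 = 2883.

2883 teeth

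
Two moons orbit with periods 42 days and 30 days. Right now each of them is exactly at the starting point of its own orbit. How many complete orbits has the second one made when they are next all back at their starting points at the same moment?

All finish a whole number of cycles simultaneously at t = LCM of the periods.
42 = 2 × 3 × 7
30 = 2 × 3 × 5
LCM(42, 30) = 2 × 3 × 5 × 7 = 210.
Orbits for period 30: 210 / 30 = 7.

7 orbits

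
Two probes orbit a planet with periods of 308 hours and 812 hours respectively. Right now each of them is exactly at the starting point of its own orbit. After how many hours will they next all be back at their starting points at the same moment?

8932 hours

They coincide at every common multiple of the periods; the first is the LCM.
308 = 2^2 × 7 × 11
812 = 2^2 × 7 × 29
LCM(308, 812) = 2^2 × 7 × 11 × 29 = 8932.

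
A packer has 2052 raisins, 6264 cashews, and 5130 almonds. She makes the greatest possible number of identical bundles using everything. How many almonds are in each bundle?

Number of bundles = gcd(2052, 6264, 5130).
2052 = 2^2 × 3^3 × 19
6264 = 2^3 × 3^3 × 29
5130 = 2 × 3^3 × 5 × 19
gcd(2052, 6264, 5130) = 2 × 3^3 = 54.
almonds per bundle = 5130 / 54 = 95.

95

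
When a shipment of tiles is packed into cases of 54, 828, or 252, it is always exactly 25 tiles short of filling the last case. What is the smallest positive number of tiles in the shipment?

Being 25 short of a full case of size k means N ≡ −25 (mod k), i.e. N + 25 is a multiple of each size.
54 = 2 × 3^3
828 = 2^2 × 3^2 × 23
252 = 2^2 × 3^2 × 7
LCM(54, 828, 252) = 2^2 × 3^3 × 7 × 23 = 17388.
Smallest positive N is 17388 − 25 = 17363.

17363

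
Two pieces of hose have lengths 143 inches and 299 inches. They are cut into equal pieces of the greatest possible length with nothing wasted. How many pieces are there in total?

34

Piece length = gcd(143, 299).
143 = 11 × 13
299 = 13 × 23
gcd(143, 299) = 13.
Total pieces = 143/13 + 299/13 = 11 + 23 = 34.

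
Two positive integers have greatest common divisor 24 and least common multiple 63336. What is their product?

For any two positive integers, gcd × lcm = product = 24 × 63336 = 1520064.

1520064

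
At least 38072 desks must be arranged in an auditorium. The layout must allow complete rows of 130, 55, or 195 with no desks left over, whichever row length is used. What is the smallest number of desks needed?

The number of desks must be a common multiple of 130, 55, and 195, so a multiple of their LCM.
130 = 2 × 5 × 13
55 = 5 × 11
195 = 3 × 5 × 13
LCM(130, 55, 195) = 2 × 3 × 5 × 11 × 13 = 4290.
Smallest multiple of 4290 that is ≥ 38072: ⌈38072/4290⌉ × 4290 = 9 × 4290 = 38610.

38610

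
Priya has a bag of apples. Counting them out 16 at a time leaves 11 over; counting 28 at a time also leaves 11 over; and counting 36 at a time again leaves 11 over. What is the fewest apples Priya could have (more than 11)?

1019

N − 11 must be a common multiple of 16, 28, and 36.
16 = 2^4
28 = 2^2 × 7
36 = 2^2 × 3^2
LCM(16, 28, 36) = 2^4 × 3^2 × 7 = 1008.
Smallest N > 11 is LCM + 11 = 1008 + 11 = 1019.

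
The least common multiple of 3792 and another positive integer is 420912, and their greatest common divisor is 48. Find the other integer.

gcd × lcm = product of the two integers, so the other integer is (48 × 420912) / 3792 = 5328.

5328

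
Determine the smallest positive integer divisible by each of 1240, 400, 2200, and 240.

1240 = 2^3 × 5 × 31
400 = 2^4 × 5^2
2200 = 2^3 × 5^2 × 11
240 = 2^4 × 3 × 5
LCM(1240, 400, 2200, 240) = 2^4 × 3 × 5^2 × 11 × 31 = 409200.

409200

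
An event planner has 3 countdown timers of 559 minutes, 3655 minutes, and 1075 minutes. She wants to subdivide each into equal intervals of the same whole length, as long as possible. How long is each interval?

The interval must divide each timer length; the longest such is the gcd.
559 = 13 × 43
3655 = 5 × 17 × 43
1075 = 5^2 × 43
gcd(559, 3655, 1075) = 43.

43 minutes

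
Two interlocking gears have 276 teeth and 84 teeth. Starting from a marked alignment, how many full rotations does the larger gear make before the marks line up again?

7 rotations

All finish a whole number of cycles simultaneously at t = LCM of the periods.
276 = 2^2 × 3 × 23
84 = 2^2 × 3 × 7
LCM(276, 84) = 2^2 × 3 × 7 × 23 = 1932.
Rotations for period 276: 1932 / 276 = 7.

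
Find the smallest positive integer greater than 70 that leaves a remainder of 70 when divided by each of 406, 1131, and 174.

15904

N − 70 must be a common multiple of 406, 1131, and 174.
406 = 2 × 7 × 29
1131 = 3 × 13 × 29
174 = 2 × 3 × 29
LCM(406, 1131, 174) = 2 × 3 × 7 × 13 × 29 = 15834.
Smallest N > 70 is LCM + 70 = 15834 + 70 = 15904.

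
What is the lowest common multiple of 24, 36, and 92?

24 = 2^3 × 3
36 = 2^2 × 3^2
92 = 2^2 × 23
LCM(24, 36, 92) = 2^3 × 3^2 × 23 = 1656.

1656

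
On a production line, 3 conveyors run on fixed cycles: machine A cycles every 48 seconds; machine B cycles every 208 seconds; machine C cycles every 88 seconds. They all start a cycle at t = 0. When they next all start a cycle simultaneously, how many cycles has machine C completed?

The first common completion time is the LCM of the periods.
48 = 2^4 × 3
208 = 2^4 × 13
88 = 2^3 × 11
LCM(48, 208, 88) = 2^4 × 3 × 11 × 13 = 6864.
Cycles for period 88: 6864 / 88 = 78.

78 cycles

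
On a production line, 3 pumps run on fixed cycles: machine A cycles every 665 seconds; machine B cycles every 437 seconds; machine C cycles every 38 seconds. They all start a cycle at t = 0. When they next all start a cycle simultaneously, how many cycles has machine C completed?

805 cycles

All finish a whole number of cycles simultaneously at t = LCM of the periods.
665 = 5 × 7 × 19
437 = 19 × 23
38 = 2 × 19
LCM(665, 437, 38) = 2 × 5 × 7 × 19 × 23 = 30590.
Cycles for period 38: 30590 / 38 = 805.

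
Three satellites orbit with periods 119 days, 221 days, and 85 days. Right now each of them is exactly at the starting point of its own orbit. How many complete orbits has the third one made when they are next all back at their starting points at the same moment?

All finish a whole number of cycles simultaneously at t = LCM of the periods.
119 = 7 × 17
221 = 13 × 17
85 = 5 × 17
LCM(119, 221, 85) = 5 × 7 × 13 × 17 = 7735.
Orbits for period 85: 7735 / 85 = 91.

91 orbits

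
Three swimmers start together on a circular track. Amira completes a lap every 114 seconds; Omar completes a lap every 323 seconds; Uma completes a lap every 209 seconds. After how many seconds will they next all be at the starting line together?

21318 seconds

They coincide at every common multiple of the periods; the first is the LCM.
114 = 2 × 3 × 19
323 = 17 × 19
209 = 11 × 19
LCM(114, 323, 209) = 2 × 3 × 11 × 17 × 19 = 21318.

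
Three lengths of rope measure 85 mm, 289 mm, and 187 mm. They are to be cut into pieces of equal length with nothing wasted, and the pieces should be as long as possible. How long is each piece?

17 mm

Each piece length must divide every original length, so the longest possible is gcd(85, 289, 187).
85 = 5 × 17
289 = 17^2
187 = 11 × 17
gcd(85, 289, 187) = 17.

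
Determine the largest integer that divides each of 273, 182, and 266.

7

273 = 3 × 7 × 13
182 = 2 × 7 × 13
266 = 2 × 7 × 19
gcd(273, 182, 266) = 7.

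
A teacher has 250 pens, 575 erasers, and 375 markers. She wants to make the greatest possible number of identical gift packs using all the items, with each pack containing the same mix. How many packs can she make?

The pack count must divide each quantity, so the greatest is gcd(250, 575, 375).
250 = 2 × 5^3
575 = 5^2 × 23
375 = 3 × 5^3
gcd(250, 575, 375) = 5^2 = 25.

25 packs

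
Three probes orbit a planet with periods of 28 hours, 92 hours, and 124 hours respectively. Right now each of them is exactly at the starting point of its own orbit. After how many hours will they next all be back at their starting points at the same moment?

We need the least common multiple of the intervals.
28 = 2^2 × 7
92 = 2^2 × 23
124 = 2^2 × 31
LCM(28, 92, 124) = 2^2 × 7 × 23 × 31 = 19964.

19964 hours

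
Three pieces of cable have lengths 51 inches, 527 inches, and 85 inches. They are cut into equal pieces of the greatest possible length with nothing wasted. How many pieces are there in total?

39

Piece length = gcd(51, 527, 85).
51 = 3 × 17
527 = 17 × 31
85 = 5 × 17
gcd(51, 527, 85) = 17.
Total pieces = 51/17 + 527/17 + 85/17 = 3 + 31 + 5 = 39.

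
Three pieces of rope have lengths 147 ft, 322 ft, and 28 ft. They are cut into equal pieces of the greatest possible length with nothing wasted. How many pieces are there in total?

71

Piece length = gcd(147, 322, 28).
147 = 3 × 7^2
322 = 2 × 7 × 23
28 = 2^2 × 7
gcd(147, 322, 28) = 7.
Total pieces = 147/7 + 322/7 + 28/7 = 21 + 46 + 4 = 71.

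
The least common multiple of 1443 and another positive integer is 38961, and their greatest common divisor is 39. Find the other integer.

1053

gcd × lcm = product of the two integers, so the other integer is (39 × 38961) / 1443 = 1053.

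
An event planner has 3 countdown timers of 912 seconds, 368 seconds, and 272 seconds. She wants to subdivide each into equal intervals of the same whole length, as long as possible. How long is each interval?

The interval must divide each timer length; the longest such is the gcd.
912 = 2^4 × 3 × 19
368 = 2^4 × 23
272 = 2^4 × 17
gcd(912, 368, 272) = 2^4 = 16.

16 seconds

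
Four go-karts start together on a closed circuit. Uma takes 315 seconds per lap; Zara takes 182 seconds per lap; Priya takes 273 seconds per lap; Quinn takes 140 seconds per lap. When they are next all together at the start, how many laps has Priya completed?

They are all back at their starting positions together after one LCM of the periods.
315 = 3^2 × 5 × 7
182 = 2 × 7 × 13
273 = 3 × 7 × 13
140 = 2^2 × 5 × 7
LCM(315, 182, 273, 140) = 2^2 × 3^2 × 5 × 7 × 13 = 16380.
Laps for period 273: 16380 / 273 = 60.

60 laps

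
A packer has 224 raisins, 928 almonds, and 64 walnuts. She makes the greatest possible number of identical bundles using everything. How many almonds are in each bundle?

Number of bundles = gcd(224, 928, 64).
224 = 2^5 × 7
928 = 2^5 × 29
64 = 2^6
gcd(224, 928, 64) = 2^5 = 32.
almonds per bundle = 928 / 32 = 29.

29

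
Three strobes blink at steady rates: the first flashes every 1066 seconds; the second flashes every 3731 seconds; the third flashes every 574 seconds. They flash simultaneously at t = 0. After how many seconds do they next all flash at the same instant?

We need the least common multiple of the intervals.
1066 = 2 × 13 × 41
3731 = 7 × 13 × 41
574 = 2 × 7 × 41
LCM(1066, 3731, 574) = 2 × 7 × 13 × 41 = 7462.

7462 seconds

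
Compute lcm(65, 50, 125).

65 = 5 × 13
50 = 2 × 5^2
125 = 5^3
LCM(65, 50, 125) = 2 × 5^3 × 13 = 3250.

3250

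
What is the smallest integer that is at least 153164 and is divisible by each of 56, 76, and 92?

171304

The integer must be a common multiple of 56, 76, and 92, so a multiple of their LCM.
56 = 2^3 × 7
76 = 2^2 × 19
92 = 2^2 × 23
LCM(56, 76, 92) = 2^3 × 7 × 19 × 23 = 24472.
Smallest multiple of 24472 that is ≥ 153164: ⌈153164/24472⌉ × 24472 = 7 × 24472 = 171304.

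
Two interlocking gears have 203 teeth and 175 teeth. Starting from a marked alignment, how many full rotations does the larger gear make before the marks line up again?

All finish a whole number of cycles simultaneously at t = LCM of the periods.
203 = 7 × 29
175 = 5^2 × 7
LCM(203, 175) = 5^2 × 7 × 29 = 5075.
Rotations for period 203: 5075 / 203 = 25.

25 rotations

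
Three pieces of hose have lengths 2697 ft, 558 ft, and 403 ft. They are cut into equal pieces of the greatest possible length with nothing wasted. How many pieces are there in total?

Piece length = gcd(2697, 558, 403).
2697 = 3 × 29 × 31
558 = 2 × 3^2 × 31
403 = 13 × 31
gcd(2697, 558, 403) = 31.
Total pieces = 2697/31 + 558/31 + 403/31 = 87 + 18 + 13 = 118.

118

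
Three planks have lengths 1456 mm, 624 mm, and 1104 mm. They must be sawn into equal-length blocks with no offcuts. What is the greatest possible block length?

16 mm

This is the greatest common divisor of 1456, 624, and 1104.
1456 = 2^4 × 7 × 13
624 = 2^4 × 3 × 13
1104 = 2^4 × 3 × 23
gcd(1456, 624, 1104) = 2^4 = 16.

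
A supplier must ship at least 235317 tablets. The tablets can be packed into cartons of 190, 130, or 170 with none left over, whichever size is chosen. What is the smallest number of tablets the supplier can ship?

251940

The number of tablets must be a common multiple of 190, 130, and 170, so a multiple of their LCM.
190 = 2 × 5 × 19
130 = 2 × 5 × 13
170 = 2 × 5 × 17
LCM(190, 130, 170) = 2 × 5 × 13 × 17 × 19 = 41990.
Smallest multiple of 41990 that is ≥ 235317: ⌈235317/41990⌉ × 41990 = 6 × 41990 = 251940.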